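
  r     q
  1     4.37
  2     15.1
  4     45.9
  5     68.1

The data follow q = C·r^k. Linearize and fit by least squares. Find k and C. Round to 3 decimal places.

Taking logs, ln q = k·ln r + ln C, so regress ln q on ln r.
Σln r = 3.6889, Σ(ln r)² = 4.9926, Σln q = 12.2369, Σln r·ln q = 13.9797.
Equations: 4.9926·k + 3.6889·ln C = 13.9797;  3.6889·k + 4·ln C = 12.2369.
Δ = 4.9926·4 − (3.6889)² = 6.3624; k = (13.9797·4 − 3.6889·12.2369)/6.3624 = 1.69407, ln C = (4.9926·12.2369 − 3.6889·13.9797)/6.3624 = 1.49692, so C = exp(1.49692) = 4.46792.

k = 1.694, C = 4.468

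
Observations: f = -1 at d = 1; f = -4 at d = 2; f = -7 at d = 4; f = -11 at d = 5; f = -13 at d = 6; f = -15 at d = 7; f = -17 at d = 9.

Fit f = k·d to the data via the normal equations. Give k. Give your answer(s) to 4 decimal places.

k = -2.0189

From the data, Σd·d = 212.
Right-hand side: Σd·f = -428.
XᵀX·[k]ᵀ = Xᵀf becomes [[212]]·[k]ᵀ = [-428]ᵀ.
k = (-428)/212 = -2.01887.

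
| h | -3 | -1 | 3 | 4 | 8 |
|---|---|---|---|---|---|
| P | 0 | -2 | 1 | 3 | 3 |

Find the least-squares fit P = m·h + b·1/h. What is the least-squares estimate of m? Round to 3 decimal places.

m = 0.347

AᵀA·[m, b]ᵀ = AᵀP reads: 99·m + 5·b = 41;  5·m + (749/576)·b = 83/24.
(Σh·h = 99, Σh·1/h = 5, Σ1/h·1/h = 749/576, Σh·P = 41, Σ1/h·P = 83/24.)
Determinant 99·(749/576) − 5² = 6639/64.
m = (41·(749/576) − 5·(83/24))/(6639/64) = 20749/59751; b = (99·(83/24) − 5·41)/(6639/64) = 8792/6639.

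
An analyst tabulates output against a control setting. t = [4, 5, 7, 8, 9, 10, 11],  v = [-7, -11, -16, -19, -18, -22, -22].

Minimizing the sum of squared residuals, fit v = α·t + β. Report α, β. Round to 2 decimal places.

α = -2.13, β = -0.02

From the data, Σt·t = 456, Σt = 54, Σ1 = 7.
Right-hand side: Σt·v = -971, Σv = -115.
Normal equations: [[456, 54]; [54, 7]]·[α, β]ᵀ = [-971, -115]ᵀ.
Δ = 456·7 − 54² = 276.
α = ((-971)·7 − 54·(-115))/276 = -587/276; β = (456·(-115) − 54·(-971))/276 = -1/46.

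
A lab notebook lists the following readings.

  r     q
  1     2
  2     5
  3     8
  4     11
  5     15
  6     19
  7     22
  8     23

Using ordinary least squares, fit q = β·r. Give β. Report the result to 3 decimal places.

Sums needed: Σr·r = 204.
For Mᵀq: Σr·q = 607.
MᵀM·[β]ᵀ = Mᵀq becomes [[204]]·[β]ᵀ = [607]ᵀ.
Hence β = 607 / 204 ≈ 2.97549.

β = 2.975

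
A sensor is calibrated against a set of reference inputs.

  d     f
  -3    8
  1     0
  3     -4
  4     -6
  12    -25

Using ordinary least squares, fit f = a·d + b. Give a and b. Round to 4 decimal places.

Normal-equation sums: Σd·d = 179, Σd = 17, Σ1 = 5.
Moment sums: Σd·f = -360, Σf = -27.
MᵀM·[a, b]ᵀ = Mᵀf becomes [[179, 17]; [17, 5]]·[a, b]ᵀ = [-360, -27]ᵀ.
det = 179·5 − 17² = 606.
a = ((-360)·5 − 17·(-27))/606 = -447/202; b = (179·(-27) − 17·(-360))/606 = 429/202.

a = -2.2129, b = 2.1238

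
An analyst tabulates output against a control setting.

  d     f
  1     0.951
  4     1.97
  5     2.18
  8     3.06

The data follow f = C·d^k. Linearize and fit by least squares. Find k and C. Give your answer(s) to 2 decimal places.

Let Y = ln f. Fitting Y = k·ln d + ln C by least squares:
Σln d = 5.0752, Σ(ln d)² = 8.8362, Σln f = 2.5255, Σln d·ln f = 4.5199.
Equations: 8.8362·k + 5.0752·ln C = 4.5199;  5.0752·k + 4·ln C = 2.5255.
Δ = 8.8362·4 − (5.0752)² = 9.5873; k = (4.5199·4 − 5.0752·2.5255)/9.5873 = 0.54886, ln C = (8.8362·2.5255 − 5.0752·4.5199)/9.5873 = -0.06501, so C = exp(-0.06501) = 0.93706.

k = 0.55, C = 0.94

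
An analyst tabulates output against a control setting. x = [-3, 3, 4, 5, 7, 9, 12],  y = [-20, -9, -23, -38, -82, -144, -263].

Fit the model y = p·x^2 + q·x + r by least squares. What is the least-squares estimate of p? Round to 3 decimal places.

Normal-equation sums: Σx^2·x^2 = 30741, Σx^2·x = 2989, Σx^2 = 333, Σx·x = 333, Σx = 37, Σ1 = 7.
For Mᵀy: Σx^2·y = -55133, Σx·y = -5275, Σy = -579.
Normal equations: [[30741, 2989, 333]; [2989, 333, 37]; [333, 37, 7]]·[p, q, r]ᵀ = [-55133, -5275, -579]ᵀ.
Row-reducing yields p = -1872753/940724, q = 1586609/940724, r = 722965/235181.

p = -1.991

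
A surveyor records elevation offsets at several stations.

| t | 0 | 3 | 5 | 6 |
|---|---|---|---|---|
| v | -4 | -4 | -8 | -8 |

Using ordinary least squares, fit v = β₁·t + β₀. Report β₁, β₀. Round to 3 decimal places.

With design matrix X, XᵀX = [[70, 14]; [14, 4]] and Xᵀv = [-100, -24]ᵀ.
det = 70·4 − 14² = 84.
β₁ = ((-100)·4 − 14·(-24))/84 = -16/21; β₀ = (70·(-24) − 14·(-100))/84 = -10/3.

β₁ = -0.762, β₀ = -3.333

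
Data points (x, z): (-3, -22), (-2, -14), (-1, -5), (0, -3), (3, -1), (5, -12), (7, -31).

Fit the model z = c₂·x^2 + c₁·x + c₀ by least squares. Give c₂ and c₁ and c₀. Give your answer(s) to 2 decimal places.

c₂ = -1.09, c₁ = 3.47, c₀ = -1.94

The normal equations are: 3205·c₂ + 459·c₁ + 97·c₀ = -2087;  459·c₂ + 97·c₁ + 9·c₀ = -181;  97·c₂ + 9·c₁ + 7·c₀ = -88.
(Σx^2·x^2 = 3205, Σx^2·x = 459, Σx^2 = 97, Σx·x = 97, Σx = 9, Σ1 = 7, Σx^2·z = -2087, Σx·z = -181, Σz = -88.)
Inverting the 3×3 Gram matrix, [c₂, c₁, c₀]ᵀ = [-13847/12714, 14695/4238, -12317/6357]ᵀ.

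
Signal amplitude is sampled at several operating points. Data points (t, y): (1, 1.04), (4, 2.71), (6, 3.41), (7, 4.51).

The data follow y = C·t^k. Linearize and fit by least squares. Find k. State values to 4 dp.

k = 0.7146

Linearized form: ln y = k·ln t + ln C. From the 4 transformed points,
Over the data: Σln t = 5.1240, Σ(ln t)² = 8.9188, Σln y = 3.7692, Σln t·ln y = 6.5112.
Normal system: [[8.9188, 5.1240]; [5.1240, 4]]·[k, ln C]ᵀ = [6.5112, 3.7692]ᵀ.
Solving (det = 9.4201): k = 0.71459, ln C = 0.02692.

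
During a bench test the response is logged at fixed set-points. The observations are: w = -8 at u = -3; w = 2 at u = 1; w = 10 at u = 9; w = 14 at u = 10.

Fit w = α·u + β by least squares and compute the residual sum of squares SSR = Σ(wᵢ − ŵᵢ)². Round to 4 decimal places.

SSR = 11.6716

Sums needed: Σu·u = 191, Σu = 17, Σ1 = 4.
Right-hand side: Σu·w = 256, Σw = 18.
Normal equations: [[191, 17]; [17, 4]]·[α, β]ᵀ = [256, 18]ᵀ.
Δ = 191·4 − 17² = 475.
α = (256·4 − 17·18)/475 = 718/475; β = (191·18 − 17·256)/475 = -914/475.
Residuals: -732/475, 1146/475, -42/25, 384/475; SSR = 5544/475.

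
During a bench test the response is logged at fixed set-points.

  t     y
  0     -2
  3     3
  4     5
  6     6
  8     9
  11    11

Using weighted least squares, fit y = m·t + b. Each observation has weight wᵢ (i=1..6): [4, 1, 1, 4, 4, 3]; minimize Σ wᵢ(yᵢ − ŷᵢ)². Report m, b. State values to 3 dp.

Setting ∂/∂m … = 0 gives: 788·m + 96·b = 824;  96·m + 17·b = 93.
Δ = 788·17 − 96² = 4180.
m = (824·17 − 96·93)/4180 = 254/209; b = (788·93 − 96·824)/4180 = -291/209.

m = 1.215, b = -1.392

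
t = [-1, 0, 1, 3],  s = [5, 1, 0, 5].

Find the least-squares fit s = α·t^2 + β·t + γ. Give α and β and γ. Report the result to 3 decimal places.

Normal-equation sums: Σt^2·t^2 = 83, Σt^2·t = 27, Σt^2 = 11, Σt·t = 11, Σt = 3, Σ1 = 4.
Moment sums: Σt^2·s = 50, Σt·s = 10, Σs = 11.
Normal equations: [[83, 27, 11]; [27, 11, 3]; [11, 3, 4]]·[α, β, γ]ᵀ = [50, 10, 11]ᵀ.
Solving the 3×3 system (Gaussian elimination) gives α = 14/11, β = -139/55, γ = 63/55.

α = 1.273, β = -2.527, γ = 1.145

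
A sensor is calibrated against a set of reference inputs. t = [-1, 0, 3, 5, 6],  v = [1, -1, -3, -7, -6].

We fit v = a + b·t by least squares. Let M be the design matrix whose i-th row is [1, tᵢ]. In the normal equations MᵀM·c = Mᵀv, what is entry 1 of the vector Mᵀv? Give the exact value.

Entry 1 ↔ basis 1, so (Mᵀv)_{1} = Σᵢ vᵢ = (1)·(1) + (1)·(-1) + (1)·(-3) + (1)·(-7) + (1)·(-6) = -16.

-16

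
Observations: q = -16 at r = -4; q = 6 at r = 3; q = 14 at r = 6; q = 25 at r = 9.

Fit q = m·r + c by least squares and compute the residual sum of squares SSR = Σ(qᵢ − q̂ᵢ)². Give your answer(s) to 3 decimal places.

With design matrix A, AᵀA = [[142, 14]; [14, 4]] and Aᵀq = [391, 29]ᵀ.
Determinant 142·4 − 14² = 372.
m = (391·4 − 14·29)/372 = 193/62; c = (142·29 − 14·391)/372 = -113/31.
Residuals: 3/31, 19/62, -32/31, 39/62; SSR = 97/62.

SSR = 1.565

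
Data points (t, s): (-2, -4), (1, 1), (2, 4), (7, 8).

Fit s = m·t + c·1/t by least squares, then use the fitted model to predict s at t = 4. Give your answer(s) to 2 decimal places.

ŝ = 5.01

Entries of MᵀM: Σt·t = 58, Σt·1/t = 4, Σ1/t·1/t = 149/98.
Moment sums: Σt·s = 73, Σ1/t·s = 43/7.
det = 58·(149/98) − 4² = 3537/49.
m = (73·(149/98) − 4·(43/7))/(3537/49) = 941/786; c = (58·(43/7) − 4·73)/(3537/49) = 350/393.
At t = 4: ŝ = (941/786)·(4) + (350/393)·(1/4) = 1313/262.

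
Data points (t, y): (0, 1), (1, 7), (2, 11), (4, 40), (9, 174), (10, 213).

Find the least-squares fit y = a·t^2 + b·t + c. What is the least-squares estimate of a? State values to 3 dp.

a = 1.943

Compute the Gram sums: Σt^2·t^2 = 16834, Σt^2·t = 1802, Σt^2 = 202, Σt·t = 202, Σt = 26, Σ1 = 6.
Right-hand side: Σt^2·y = 36085, Σt·y = 3885, Σy = 446.
So MᵀM·[a, b, c]ᵀ = Mᵀy: [[16834, 1802, 202]; [1802, 202, 26]; [202, 26, 6]]·[a, b, c]ᵀ = [36085, 3885, 446]ᵀ.
Inverting the 3×3 Gram matrix, [a, b, c]ᵀ = [13699/7050, 4789/2820, 7313/4700]ᵀ.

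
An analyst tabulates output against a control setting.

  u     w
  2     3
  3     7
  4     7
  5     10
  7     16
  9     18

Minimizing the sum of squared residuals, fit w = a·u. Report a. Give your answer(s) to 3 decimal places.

Setting ∂/∂a … = 0 gives: 184·a = 379.
(Σu·u = 184, Σu·w = 379.)
a = 379/184 = 2.05978.

a = 2.060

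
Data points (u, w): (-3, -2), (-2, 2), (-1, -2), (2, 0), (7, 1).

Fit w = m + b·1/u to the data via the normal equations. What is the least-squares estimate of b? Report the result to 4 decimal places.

With design matrix X, XᵀX = [[5, -25/21]; [-25/21, 1439/882]] and Xᵀw = [-1, 38/21]ᵀ.
det = 5·(1439/882) − (-25/21)² = 5945/882.
m = ((-1)·(1439/882) − (-25/21)·(38/21))/(5945/882) = 461/5945; b = (5·(38/21) − (-25/21)·(-1))/(5945/882) = 1386/1189.

b = 1.1657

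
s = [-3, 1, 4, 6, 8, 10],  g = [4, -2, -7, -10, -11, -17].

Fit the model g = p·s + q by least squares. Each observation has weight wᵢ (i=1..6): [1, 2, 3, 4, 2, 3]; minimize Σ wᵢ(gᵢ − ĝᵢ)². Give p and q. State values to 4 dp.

Sums needed: Σwᵢ·s·s = 631, Σwᵢ·s = 81, Σwᵢ·1 = 15.
Right-hand side: Σwᵢ·s·g = -1026, Σwᵢ·g = -134.
Normal equations: [[631, 81]; [81, 15]]·[p, q]ᵀ = [-1026, -134]ᵀ.
Δ = 631·15 − 81² = 2904.
p = ((-1026)·15 − 81·(-134))/2904 = -189/121; q = (631·(-134) − 81·(-1026))/2904 = -181/363.

p = -1.5620, q = -0.4986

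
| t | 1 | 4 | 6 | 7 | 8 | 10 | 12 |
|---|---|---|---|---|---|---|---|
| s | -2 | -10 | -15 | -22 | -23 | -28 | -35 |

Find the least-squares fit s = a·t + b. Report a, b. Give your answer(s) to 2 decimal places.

a = -3.02, b = 1.43

Normal-equation sums: Σt·t = 410, Σt = 48, Σ1 = 7.
Moment sums: Σt·s = -1170, Σs = -135.
XᵀX·[a, b]ᵀ = Xᵀs becomes [[410, 48]; [48, 7]]·[a, b]ᵀ = [-1170, -135]ᵀ.
Determinant 410·7 − 48² = 566.
a = ((-1170)·7 − 48·(-135))/566 = -855/283; b = (410·(-135) − 48·(-1170))/566 = 405/283.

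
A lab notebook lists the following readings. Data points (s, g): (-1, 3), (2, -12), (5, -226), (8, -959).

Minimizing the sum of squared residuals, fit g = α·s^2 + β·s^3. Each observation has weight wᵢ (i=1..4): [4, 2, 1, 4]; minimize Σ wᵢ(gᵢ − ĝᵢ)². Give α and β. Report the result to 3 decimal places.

α = 0.894, β = -1.985

The normal system MᵀWM·[α, β]ᵀ = MᵀWg is [[17045, 134257]; [134257, 1064333]]·[α, β]ᵀ = [-251238, -1992486]ᵀ.
Determinant 17045·1064333 − 134257² = 116613936.
α = ((-251238)·1064333 − 134257·(-1992486))/116613936 = 4345777/4858914; β = (17045·(-1992486) − 134257·(-251238))/116613936 = -9644321/4858914.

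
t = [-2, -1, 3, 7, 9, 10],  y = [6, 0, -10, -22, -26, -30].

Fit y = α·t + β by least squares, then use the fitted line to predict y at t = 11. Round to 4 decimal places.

ŷ = -32.6853

Setting ∂/∂α … = 0 gives: 244·α + 26·β = -730;  26·α + 6·β = -82.
(Σt·t = 244, Σt = 26, Σ1 = 6, Σt·y = -730, Σy = -82.)
det = 244·6 − 26² = 788.
α = ((-730)·6 − 26·(-82))/788 = -562/197; β = (244·(-82) − 26·(-730))/788 = -257/197.
At t = 11: ŷ = (-562/197)·(11) + (-257/197)·(1) = -6439/197.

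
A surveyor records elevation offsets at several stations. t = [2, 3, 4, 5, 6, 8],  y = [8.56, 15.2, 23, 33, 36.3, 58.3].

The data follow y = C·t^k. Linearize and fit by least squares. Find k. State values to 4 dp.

k = 1.3686

Let Y = ln y. Fitting Y = k·ln t + ln C by least squares:
XᵀX = [[13.7340, 8.6587]; [8.6587, 6]], rhs = [29.3419, 19.1578]ᵀ  (here Σln t = 8.6587, Σ(ln t)² = 13.7340, Σln y = 19.1578, Σln t·ln y = 29.3419).
Slope k = (n·Σln t·ln y − Σln t·Σln y)/(n·Σ(ln t)² − (Σln t)²) = (6·29.3419 − 8.6587·19.1578)/7.4309 = 1.36856; ln C = (Σln y − k·Σln t)/n = 1.21798.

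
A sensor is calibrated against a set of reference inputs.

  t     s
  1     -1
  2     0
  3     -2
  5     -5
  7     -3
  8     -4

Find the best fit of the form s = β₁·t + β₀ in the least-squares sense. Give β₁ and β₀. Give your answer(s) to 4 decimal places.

MᵀM·[β₁, β₀]ᵀ = Mᵀs reads: 152·β₁ + 26·β₀ = -85;  26·β₁ + 6·β₀ = -15.
Δ = 152·6 − 26² = 236.
β₁ = ((-85)·6 − 26·(-15))/236 = -30/59; β₀ = (152·(-15) − 26·(-85))/236 = -35/118.

β₁ = -0.5085, β₀ = -0.2966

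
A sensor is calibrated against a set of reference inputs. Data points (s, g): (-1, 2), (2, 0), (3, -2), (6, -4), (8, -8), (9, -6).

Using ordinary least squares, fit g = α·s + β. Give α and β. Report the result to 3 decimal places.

Compute the Gram sums: Σs·s = 195, Σs = 27, Σ1 = 6.
Right-hand side: Σs·g = -150, Σg = -18.
Eliminating β: 6·(row 1) − 27·(row 2) gives 441·α = 6·(-150) − 27·(-18) = -414, so α = -46/49.
Then β = ((-18) − 27·(-46/49))/6 = 60/49.

α = -0.939, β = 1.224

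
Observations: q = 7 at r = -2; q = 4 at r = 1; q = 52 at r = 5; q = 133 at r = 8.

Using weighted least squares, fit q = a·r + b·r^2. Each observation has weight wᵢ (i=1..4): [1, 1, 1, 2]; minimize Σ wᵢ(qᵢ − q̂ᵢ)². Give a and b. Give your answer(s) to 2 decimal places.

a = 0.49, b = 2.01

Sums needed: Σwᵢ·r·r = 158, Σwᵢ·r·r^2 = 1142, Σwᵢ·r^2·r^2 = 8834.
Right-hand side: Σwᵢ·r·q = 2378, Σwᵢ·r^2·q = 18356.
XᵀWX·[a, b]ᵀ = XᵀWq becomes [[158, 1142]; [1142, 8834]]·[a, b]ᵀ = [2378, 18356]ᵀ.
Determinant 158·8834 − 1142² = 91608.
a = (2378·8834 − 1142·18356)/91608 = 3725/7634; b = (158·18356 − 1142·2378)/91608 = 15381/7634.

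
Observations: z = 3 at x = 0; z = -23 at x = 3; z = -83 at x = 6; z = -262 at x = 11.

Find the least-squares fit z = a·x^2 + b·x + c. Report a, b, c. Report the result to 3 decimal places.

Normal-equation sums: Σx^2·x^2 = 16018, Σx^2·x = 1574, Σx^2 = 166, Σx·x = 166, Σx = 20, Σ1 = 4.
And Σx^2·z = -34897, Σx·z = -3449, Σz = -365.
So MᵀM·[a, b, c]ᵀ = Mᵀz: [[16018, 1574, 166]; [1574, 166, 20]; [166, 20, 4]]·[a, b, c]ᵀ = [-34897, -3449, -365]ᵀ.
Inverting the 3×3 Gram matrix, [a, b, c]ᵀ = [-10579/5442, -2442/907, 7853/2721]ᵀ.

a = -1.944, b = -2.692, c = 2.886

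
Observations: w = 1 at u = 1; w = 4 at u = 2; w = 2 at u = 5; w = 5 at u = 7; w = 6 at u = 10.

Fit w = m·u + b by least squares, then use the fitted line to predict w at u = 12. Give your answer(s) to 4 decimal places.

Sums needed: Σu·u = 179, Σu = 25, Σ1 = 5.
And Σu·w = 114, Σw = 18.
So AᵀA·[m, b]ᵀ = Aᵀw: [[179, 25]; [25, 5]]·[m, b]ᵀ = [114, 18]ᵀ.
Δ = 179·5 − 25² = 270.
m = (114·5 − 25·18)/270 = 4/9; b = (179·18 − 25·114)/270 = 62/45.
At u = 12: ŵ = (4/9)·(12) + (62/45)·(1) = 302/45.

ŵ = 6.7111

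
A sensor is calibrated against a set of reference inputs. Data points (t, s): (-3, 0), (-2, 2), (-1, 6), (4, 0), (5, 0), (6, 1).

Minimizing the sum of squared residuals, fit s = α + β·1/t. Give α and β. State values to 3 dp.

α = 0.684, β = -4.024

Normal-equation sums: Σ1 = 6, Σ1/t = -73/60, Σ1/t·1/t = 5369/3600.
And Σs = 9, Σ1/t·s = -41/6.
MᵀM·[α, β]ᵀ = Mᵀs becomes [[6, -73/60]; [-73/60, 5369/3600]]·[α, β]ᵀ = [9, -41/6]ᵀ.
Eliminating β: (5369/3600)·(row 1) − (-73/60)·(row 2) gives (5377/720)·α = (5369/3600)·9 − (-73/60)·(-41/6) = 18391/3600, so α = 18391/26885.
Then β = ((-41/6) − (-73/60)·(18391/26885))/(5369/3600) = -21636/5377.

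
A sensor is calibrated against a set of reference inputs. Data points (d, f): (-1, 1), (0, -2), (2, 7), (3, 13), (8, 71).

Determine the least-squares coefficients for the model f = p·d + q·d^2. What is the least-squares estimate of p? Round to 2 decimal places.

p = 1.36

Sums needed: Σd·d = 78, Σd·d^2 = 546, Σd^2·d^2 = 4194.
Moment sums: Σd·f = 620, Σd^2·f = 4690.
Eliminating q: 4194·(row 1) − 546·(row 2) gives 29016·p = 4194·620 − 546·4690 = 39540, so p = 3295/2418.
Then q = (4690 − 546·(3295/2418))/4194 = 175/186.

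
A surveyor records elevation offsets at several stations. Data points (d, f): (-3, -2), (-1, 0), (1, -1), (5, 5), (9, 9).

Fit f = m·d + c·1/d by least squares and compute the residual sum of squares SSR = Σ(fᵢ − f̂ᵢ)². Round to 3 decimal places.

The normal system XᵀX·[m, c]ᵀ = Xᵀf is [[117, 5]; [5, 4381/2025]]·[m, c]ᵀ = [111, 5/3]ᵀ.
Eliminating c: (4381/2025)·(row 1) − 5·(row 2) gives (51328/225)·m = (4381/2025)·111 − 5·(5/3) = 156472/675, so m = 19559/19248.
Then c = ((5/3) − 5·(19559/19248))/(4381/2025) = -10125/6416.
Residuals: 419/802, -676/1203, -527/1203, 565/2406, 12/401; SSR = 671/802.

SSR = 0.837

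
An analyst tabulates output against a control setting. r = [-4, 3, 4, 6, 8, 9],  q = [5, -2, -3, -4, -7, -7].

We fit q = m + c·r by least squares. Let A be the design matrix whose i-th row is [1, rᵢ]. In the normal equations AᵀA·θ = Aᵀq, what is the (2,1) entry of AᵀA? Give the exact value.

Row 2 ↔ basis r, column 1 ↔ basis 1, so (AᵀA)_{2,1} = Σᵢ r = (-4)·(1) + (3)·(1) + (4)·(1) + (6)·(1) + (8)·(1) + (9)·(1) = 26.

26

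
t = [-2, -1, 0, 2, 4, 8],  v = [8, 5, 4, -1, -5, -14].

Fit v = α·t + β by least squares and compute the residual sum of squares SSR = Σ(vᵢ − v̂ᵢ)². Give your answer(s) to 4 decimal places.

From the data, Σt·t = 89, Σt = 11, Σ1 = 6.
For Aᵀv: Σt·v = -155, Σv = -3.
Normal equations: [[89, 11]; [11, 6]]·[α, β]ᵀ = [-155, -3]ᵀ.
Determinant 89·6 − 11² = 413.
α = ((-155)·6 − 11·(-3))/413 = -897/413; β = (89·(-3) − 11·(-155))/413 = 1438/413.
Residuals: 72/413, -270/413, 214/413, -57/413, 85/413, -44/413; SSR = 330/413.

SSR = 0.7990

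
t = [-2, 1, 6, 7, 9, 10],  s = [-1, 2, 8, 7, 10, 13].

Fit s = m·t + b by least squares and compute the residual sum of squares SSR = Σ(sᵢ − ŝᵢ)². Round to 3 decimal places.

SSR = 4.656

Setting ∂/∂m … = 0 gives: 271·m + 31·b = 321;  31·m + 6·b = 39.
(Σt·t = 271, Σt = 31, Σ1 = 6, Σt·s = 321, Σs = 39.)
det = 271·6 − 31² = 665.
m = (321·6 − 31·39)/665 = 717/665; b = (271·39 − 31·321)/665 = 618/665.
Residuals: 151/665, -1/133, 80/133, -982/665, -421/665, 857/665; SSR = 3096/665.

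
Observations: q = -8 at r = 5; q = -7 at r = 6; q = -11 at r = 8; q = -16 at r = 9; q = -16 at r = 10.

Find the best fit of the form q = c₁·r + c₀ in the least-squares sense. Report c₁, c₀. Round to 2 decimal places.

c₁ = -1.93, c₀ = 3.07

The normal system MᵀM·[c₁, c₀]ᵀ = Mᵀq is [[306, 38]; [38, 5]]·[c₁, c₀]ᵀ = [-474, -58]ᵀ.
Eliminating c₀: 5·(row 1) − 38·(row 2) gives 86·c₁ = 5·(-474) − 38·(-58) = -166, so c₁ = -83/43.
Then c₀ = ((-58) − 38·(-83/43))/5 = 132/43.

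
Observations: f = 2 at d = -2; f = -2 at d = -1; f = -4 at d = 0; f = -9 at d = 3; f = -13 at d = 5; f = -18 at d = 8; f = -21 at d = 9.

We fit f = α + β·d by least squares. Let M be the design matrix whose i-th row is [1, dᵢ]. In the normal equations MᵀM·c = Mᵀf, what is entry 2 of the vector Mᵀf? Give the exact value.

-427

Entry 2 ↔ basis d, so (Mᵀf)_{2} = Σᵢ (d)·fᵢ = (-2)·(2) + (-1)·(-2) + (0)·(-4) + (3)·(-9) + (5)·(-13) + (8)·(-18) + (9)·(-21) = -427.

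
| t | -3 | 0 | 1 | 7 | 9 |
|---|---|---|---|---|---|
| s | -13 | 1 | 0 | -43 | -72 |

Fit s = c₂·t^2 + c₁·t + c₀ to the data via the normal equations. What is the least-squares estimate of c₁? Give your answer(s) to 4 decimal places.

c₁ = 1.1517

Sums needed: Σt^2·t^2 = 9044, Σt^2·t = 1046, Σt^2 = 140, Σt·t = 140, Σt = 14, Σ1 = 5.
Moment sums: Σt^2·s = -8056, Σt·s = -910, Σs = -127.
Inverting the 3×3 Gram matrix, [c₂, c₁, c₀]ᵀ = [-12642/12331, 14202/12331, 17/209]ᵀ.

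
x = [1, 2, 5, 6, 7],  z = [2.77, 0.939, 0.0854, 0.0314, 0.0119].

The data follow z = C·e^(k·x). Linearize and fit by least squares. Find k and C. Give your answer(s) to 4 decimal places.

k = -0.8853, C = 6.2910

Taking logs, ln z = k·x + ln C, so regress ln z on x.
XᵀX = [[115.0000, 21.0000]; [21.0000, 5]], rhs = [-63.1933, -9.3967]ᵀ  (here Σx = 21.0000, Σ(x)² = 115.0000, Σln z = -9.3967, Σx·ln z = -63.1933).
Slope k = (n·Σx·ln z − Σx·Σln z)/(n·Σ(x)² − (Σx)²) = (5·-63.1933 − 21.0000·-9.3967)/134.0000 = -0.88535; ln C = (Σln z − k·Σx)/n = 1.83912, so C = exp(1.83912) = 6.29101.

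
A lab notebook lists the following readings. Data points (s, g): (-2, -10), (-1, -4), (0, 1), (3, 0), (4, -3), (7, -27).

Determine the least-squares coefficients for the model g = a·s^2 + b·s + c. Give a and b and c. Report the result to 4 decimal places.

a = -1.0018, b = 3.1021, c = 0.3367

MᵀM·[a, b, c]ᵀ = Mᵀg reads: 2755·a + 425·b + 79·c = -1415;  425·a + 79·b + 11·c = -177;  79·a + 11·b + 6·c = -43.
(Σs^2·s^2 = 2755, Σs^2·s = 425, Σs^2 = 79, Σs·s = 79, Σs = 11, Σ1 = 6, Σs^2·g = -1415, Σs·g = -177, Σg = -43.)
Solving the 3×3 system (Gaussian elimination) gives a = -33655/33594, b = 104213/33594, c = 1885/5599.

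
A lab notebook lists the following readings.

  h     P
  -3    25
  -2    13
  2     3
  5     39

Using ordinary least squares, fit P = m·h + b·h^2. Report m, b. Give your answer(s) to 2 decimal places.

m = -2.34, b = 2.02

With design matrix X, XᵀX = [[42, 98]; [98, 738]] and XᵀP = [100, 1264]ᵀ.
Eliminating b: 738·(row 1) − 98·(row 2) gives 21392·m = 738·100 − 98·1264 = -50072, so m = -6259/2674.
Then b = (1264 − 98·(-6259/2674))/738 = 773/382.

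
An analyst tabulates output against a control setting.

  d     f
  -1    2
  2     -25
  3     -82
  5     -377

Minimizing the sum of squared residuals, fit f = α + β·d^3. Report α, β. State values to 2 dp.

α = -0.91, β = -3.01

From the data, Σ1 = 4, Σd^3 = 159, Σd^3·d^3 = 16419.
And Σf = -482, Σd^3·f = -49541.
Normal equations: [[4, 159]; [159, 16419]]·[α, β]ᵀ = [-482, -49541]ᵀ.
det = 4·16419 − 159² = 40395.
α = ((-482)·16419 − 159·(-49541))/40395 = -12313/13465; β = (4·(-49541) − 159·(-482))/40395 = -121526/40395.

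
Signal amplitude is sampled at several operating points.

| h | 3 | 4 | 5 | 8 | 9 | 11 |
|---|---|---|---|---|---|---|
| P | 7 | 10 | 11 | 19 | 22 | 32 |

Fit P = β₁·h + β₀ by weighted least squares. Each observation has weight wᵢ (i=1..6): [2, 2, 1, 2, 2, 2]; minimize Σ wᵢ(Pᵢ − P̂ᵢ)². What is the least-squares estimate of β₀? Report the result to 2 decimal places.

Setting ∂/∂β₁ … = 0 gives: 607·β₁ + 75·β₀ = 1581;  75·β₁ + 11·β₀ = 191.
Δ = 607·11 − 75² = 1052.
β₁ = (1581·11 − 75·191)/1052 = 1533/526; β₀ = (607·191 − 75·1581)/1052 = -1319/526.

β₀ = -2.51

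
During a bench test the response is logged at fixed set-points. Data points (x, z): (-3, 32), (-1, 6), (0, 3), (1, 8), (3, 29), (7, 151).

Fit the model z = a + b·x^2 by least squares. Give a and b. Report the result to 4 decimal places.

a = 3.5758, b = 3.0079

AᵀA·[a, b]ᵀ = Aᵀz reads: 6·a + 69·b = 229;  69·a + 2565·b = 7962.
(Σ1 = 6, Σx^2 = 69, Σx^2·x^2 = 2565, Σz = 229, Σx^2·z = 7962.)
Δ = 6·2565 − 69² = 10629.
a = (229·2565 − 69·7962)/10629 = 4223/1181; b = (6·7962 − 69·229)/10629 = 10657/3543.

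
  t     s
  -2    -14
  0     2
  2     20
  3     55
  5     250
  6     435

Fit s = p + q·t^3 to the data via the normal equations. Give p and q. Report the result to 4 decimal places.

Sums needed: Σ1 = 6, Σt^3 = 368, Σt^3·t^3 = 63138.
Moment sums: Σs = 748, Σt^3·s = 126967.
XᵀX·[p, q]ᵀ = Xᵀs becomes [[6, 368]; [368, 63138]]·[p, q]ᵀ = [748, 126967]ᵀ.
Eliminating q: 63138·(row 1) − 368·(row 2) gives 243404·p = 63138·748 − 368·126967 = 503368, so p = 125842/60851.
Then q = (126967 − 368·(125842/60851))/63138 = 243269/121702.

p = 2.0680, q = 1.9989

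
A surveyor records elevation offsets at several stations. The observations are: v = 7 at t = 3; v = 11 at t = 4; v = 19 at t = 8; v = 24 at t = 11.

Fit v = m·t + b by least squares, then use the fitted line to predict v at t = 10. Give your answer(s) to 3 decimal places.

The normal system MᵀM·[m, b]ᵀ = Mᵀv is [[210, 26]; [26, 4]]·[m, b]ᵀ = [481, 61]ᵀ.
Δ = 210·4 − 26² = 164.
m = (481·4 − 26·61)/164 = 169/82; b = (210·61 − 26·481)/164 = 76/41.
At t = 10: v̂ = (169/82)·(10) + (76/41)·(1) = 921/41.

v̂ = 22.463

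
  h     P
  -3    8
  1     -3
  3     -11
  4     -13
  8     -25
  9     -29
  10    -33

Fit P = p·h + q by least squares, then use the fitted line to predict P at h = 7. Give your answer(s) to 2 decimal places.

Setting ∂/∂p … = 0 gives: 280·p + 32·q = -903;  32·p + 7·q = -106.
Eliminating q: 7·(row 1) − 32·(row 2) gives 936·p = 7·(-903) − 32·(-106) = -2929, so p = -2929/936.
Then q = ((-106) − 32·(-2929/936))/7 = -98/117.
At h = 7: P̂ = (-2929/936)·(7) + (-98/117)·(1) = -21287/936.

P̂ = -22.74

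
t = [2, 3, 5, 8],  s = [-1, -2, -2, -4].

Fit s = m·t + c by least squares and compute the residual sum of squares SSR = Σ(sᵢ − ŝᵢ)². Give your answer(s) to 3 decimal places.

SSR = 0.452

Compute the Gram sums: Σt·t = 102, Σt = 18, Σ1 = 4.
Moment sums: Σt·s = -50, Σs = -9.
Δ = 102·4 − 18² = 84.
m = ((-50)·4 − 18·(-9))/84 = -19/42; c = (102·(-9) − 18·(-50))/84 = -3/14.
Residuals: 5/42, -3/7, 10/21, -1/6; SSR = 19/42.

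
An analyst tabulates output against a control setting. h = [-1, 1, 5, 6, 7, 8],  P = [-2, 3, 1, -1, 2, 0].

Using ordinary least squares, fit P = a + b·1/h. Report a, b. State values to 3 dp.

a = 0.240, b = 2.456

AᵀA·[a, b]ᵀ = AᵀP reads: 6·a + (533/840)·b = 3;  (533/840)·a + (1484449/705600)·b = 1117/210.
(Σ1 = 6, Σ1/h = 533/840, Σ1/h·1/h = 1484449/705600, ΣP = 3, Σ1/h·P = 1117/210.)
det = 6·(1484449/705600) − (533/840)² = 1724521/141120.
a = (3·(1484449/705600) − (533/840)·(1117/210))/(1724521/141120) = 2071903/8622605; b = (6·(1117/210) − (533/840)·3)/(1724521/141120) = 4235112/1724521.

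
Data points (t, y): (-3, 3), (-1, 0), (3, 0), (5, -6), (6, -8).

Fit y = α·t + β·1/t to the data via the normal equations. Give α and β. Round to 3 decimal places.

Compute the Gram sums: Σt·t = 80, Σt·1/t = 5, Σ1/t·1/t = 129/100.
For Xᵀy: Σt·y = -87, Σ1/t·y = -53/15.
Eliminating β: (129/100)·(row 1) − 5·(row 2) gives (391/5)·α = (129/100)·(-87) − 5·(-53/15) = -28369/300, so α = -28369/23460.
Then β = ((-53/15) − 5·(-28369/23460))/(129/100) = 2285/1173.

α = -1.209, β = 1.948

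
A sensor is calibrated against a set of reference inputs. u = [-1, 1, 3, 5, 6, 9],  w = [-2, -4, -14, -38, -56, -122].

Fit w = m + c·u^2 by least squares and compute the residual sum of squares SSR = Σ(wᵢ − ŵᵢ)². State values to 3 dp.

Compute the Gram sums: Σ1 = 6, Σu^2 = 153, Σu^2·u^2 = 8565.
And Σw = -236, Σu^2·w = -12980.
So MᵀM·[m, c]ᵀ = Mᵀw: [[6, 153]; [153, 8565]]·[m, c]ᵀ = [-236, -12980]ᵀ.
Δ = 6·8565 − 153² = 27981.
m = ((-236)·8565 − 153·(-12980))/27981 = -11800/9327; c = (6·(-12980) − 153·(-236))/27981 = -13924/9327.
Residuals: 7070/9327, -11584/9327, 6538/9327, 5474/9327, -9248/9327, 1750/9327; SSR = 37040/9327.

SSR = 3.971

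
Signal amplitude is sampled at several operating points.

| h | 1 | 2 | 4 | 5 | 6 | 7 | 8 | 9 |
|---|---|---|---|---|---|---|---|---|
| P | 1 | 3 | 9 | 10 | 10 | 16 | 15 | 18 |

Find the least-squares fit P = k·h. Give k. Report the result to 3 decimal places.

Compute the Gram sums: Σh·h = 276.
Moment sums: Σh·P = 547.
Hence k = 547 / 276 ≈ 1.98188.

k = 1.982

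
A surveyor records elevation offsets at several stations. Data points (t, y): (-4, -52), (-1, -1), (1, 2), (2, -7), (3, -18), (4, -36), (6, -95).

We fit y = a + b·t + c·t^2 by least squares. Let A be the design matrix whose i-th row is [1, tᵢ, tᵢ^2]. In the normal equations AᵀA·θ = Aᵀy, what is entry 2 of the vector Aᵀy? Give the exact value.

Entry 2 ↔ basis t, so (Aᵀy)_{2} = Σᵢ (t)·yᵢ = (-4)·(-52) + (-1)·(-1) + (1)·(2) + (2)·(-7) + (3)·(-18) + (4)·(-36) + (6)·(-95) = -571.

-571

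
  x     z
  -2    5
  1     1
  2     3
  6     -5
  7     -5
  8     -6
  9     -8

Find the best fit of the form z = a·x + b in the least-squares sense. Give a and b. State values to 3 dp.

MᵀM·[a, b]ᵀ = Mᵀz reads: 239·a + 31·b = -188;  31·a + 7·b = -15.
det = 239·7 − 31² = 712.
a = ((-188)·7 − 31·(-15))/712 = -851/712; b = (239·(-15) − 31·(-188))/712 = 2243/712.

a = -1.195, b = 3.150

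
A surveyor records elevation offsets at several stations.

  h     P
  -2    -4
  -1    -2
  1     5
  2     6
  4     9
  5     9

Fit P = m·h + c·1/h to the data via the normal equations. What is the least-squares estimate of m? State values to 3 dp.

Setting ∂/∂m … = 0 gives: 51·m + 6·c = 108;  6·m + (1041/400)·c = 321/20.
(Σh·h = 51, Σh·1/h = 6, Σ1/h·1/h = 1041/400, Σh·P = 108, Σ1/h·P = 321/20.)
Determinant 51·(1041/400) − 6² = 38691/400.
m = (108·(1041/400) − 6·(321/20))/(38691/400) = 8212/4299; c = (51·(321/20) − 6·108)/(38691/400) = 7580/4299.

m = 1.910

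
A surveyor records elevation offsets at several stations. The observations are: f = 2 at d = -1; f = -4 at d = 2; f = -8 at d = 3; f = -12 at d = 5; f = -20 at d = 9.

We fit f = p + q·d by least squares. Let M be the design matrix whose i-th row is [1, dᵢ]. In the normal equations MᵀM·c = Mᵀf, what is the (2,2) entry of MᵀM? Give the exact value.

120

Row 2 ↔ basis d, column 2 ↔ basis d, so (MᵀM)_{2,2} = Σᵢ (d)·(d) = (-1)·(-1) + (2)·(2) + (3)·(3) + (5)·(5) + (9)·(9) = 120.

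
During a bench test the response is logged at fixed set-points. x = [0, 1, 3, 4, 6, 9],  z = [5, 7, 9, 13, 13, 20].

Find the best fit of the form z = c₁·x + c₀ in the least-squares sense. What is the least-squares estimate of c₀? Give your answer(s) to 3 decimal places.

Compute the Gram sums: Σx·x = 143, Σx = 23, Σ1 = 6.
Right-hand side: Σx·z = 344, Σz = 67.
Determinant 143·6 − 23² = 329.
c₁ = (344·6 − 23·67)/329 = 523/329; c₀ = (143·67 − 23·344)/329 = 1669/329.

c₀ = 5.073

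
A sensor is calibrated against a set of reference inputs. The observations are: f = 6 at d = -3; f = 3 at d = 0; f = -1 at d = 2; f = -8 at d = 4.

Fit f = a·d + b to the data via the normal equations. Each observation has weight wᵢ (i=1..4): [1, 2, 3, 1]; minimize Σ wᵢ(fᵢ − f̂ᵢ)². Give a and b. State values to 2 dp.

a = -1.90, b = 2.04

Setting ∂/∂a … = 0 gives: 37·a + 7·b = -56;  7·a + 7·b = 1.
Eliminating b: 7·(row 1) − 7·(row 2) gives 210·a = 7·(-56) − 7·1 = -399, so a = -19/10.
Then b = (1 − 7·(-19/10))/7 = 143/70.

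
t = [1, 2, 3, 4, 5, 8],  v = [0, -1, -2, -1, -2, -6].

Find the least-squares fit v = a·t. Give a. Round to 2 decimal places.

Forming AᵀA = [[119]] and Aᵀv = [-70]ᵀ gives AᵀA·[a]ᵀ = Aᵀv.
Hence a = -70 / 119 ≈ -0.588235.

a = -0.59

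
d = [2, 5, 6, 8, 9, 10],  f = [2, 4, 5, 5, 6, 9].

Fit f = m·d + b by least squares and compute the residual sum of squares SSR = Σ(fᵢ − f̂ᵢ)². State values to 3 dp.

Forming AᵀA = [[310, 40]; [40, 6]] and Aᵀf = [238, 31]ᵀ gives AᵀA·[m, b]ᵀ = Aᵀf.
det = 310·6 − 40² = 260.
m = (238·6 − 40·31)/260 = 47/65; b = (310·31 − 40·238)/260 = 9/26.
Residuals: 27/130, 1/26, 41/130, -147/130, -111/130, 37/26; SSR = 543/130.

SSR = 4.177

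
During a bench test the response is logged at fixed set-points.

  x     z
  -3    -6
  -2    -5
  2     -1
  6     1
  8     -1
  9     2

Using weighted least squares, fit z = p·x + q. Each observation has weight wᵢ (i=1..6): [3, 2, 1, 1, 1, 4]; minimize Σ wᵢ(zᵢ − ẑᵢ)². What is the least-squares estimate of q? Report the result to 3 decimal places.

Forming AᵀWA = [[463, 39]; [39, 12]] and AᵀWz = [142, -21]ᵀ gives AᵀWA·[p, q]ᵀ = AᵀWz.
Eliminating q: 12·(row 1) − 39·(row 2) gives 4035·p = 12·142 − 39·(-21) = 2523, so p = 841/1345.
Then q = ((-21) − 39·(841/1345))/12 = -5087/1345.

q = -3.782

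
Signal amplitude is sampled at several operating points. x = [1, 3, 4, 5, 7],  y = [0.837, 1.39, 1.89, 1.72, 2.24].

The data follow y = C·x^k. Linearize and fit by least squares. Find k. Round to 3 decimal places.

k = 0.500

With ln yᵢ as the transformed response and ln xᵢ as the regressor:
Σln x = 6.0403, Σ(ln x)² = 9.5056, Σln y = 2.1367, Σln x·ln y = 3.6864.
Normal system: [[9.5056, 6.0403]; [6.0403, 5]]·[k, ln C]ᵀ = [3.6864, 2.1367]ᵀ.
Δ = 9.5056·5 − (6.0403)² = 11.0434; k = (3.6864·5 − 6.0403·2.1367)/11.0434 = 0.50035, ln C = (9.5056·2.1367 − 6.0403·3.6864)/11.0434 = -0.17710.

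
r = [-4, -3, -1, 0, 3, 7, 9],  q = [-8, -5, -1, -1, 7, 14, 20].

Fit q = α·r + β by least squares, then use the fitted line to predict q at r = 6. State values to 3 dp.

q̂ = 12.893

Normal-equation sums: Σr·r = 165, Σr = 11, Σ1 = 7.
Right-hand side: Σr·q = 347, Σq = 26.
Normal equations: [[165, 11]; [11, 7]]·[α, β]ᵀ = [347, 26]ᵀ.
Δ = 165·7 − 11² = 1034.
α = (347·7 − 11·26)/1034 = 2143/1034; β = (165·26 − 11·347)/1034 = 43/94.
At r = 6: q̂ = (2143/1034)·(6) + (43/94)·(1) = 13331/1034.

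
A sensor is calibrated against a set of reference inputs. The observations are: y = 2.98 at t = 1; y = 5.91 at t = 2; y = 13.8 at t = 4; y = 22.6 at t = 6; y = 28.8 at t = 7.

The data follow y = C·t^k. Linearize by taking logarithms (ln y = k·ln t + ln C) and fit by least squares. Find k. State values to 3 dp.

With ln yᵢ as the transformed response and ln tᵢ as the regressor:
XᵀX = [[9.3992, 5.8171]; [5.8171, 5]], rhs = [16.9956, 11.9716]ᵀ  (here Σln t = 5.8171, Σ(ln t)² = 9.3992, Σln y = 11.9716, Σln t·ln y = 16.9956).
Solving (det = 13.1574): k = 1.16576, ln C = 1.03805.

k = 1.166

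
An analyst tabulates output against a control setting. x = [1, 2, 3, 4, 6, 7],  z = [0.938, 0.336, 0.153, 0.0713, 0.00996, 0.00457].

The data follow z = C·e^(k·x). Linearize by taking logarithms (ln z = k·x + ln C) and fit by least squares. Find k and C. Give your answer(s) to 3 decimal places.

Let Y = ln z. Fitting Y = k·x + ln C by least squares:
Over the data: Σx = 23.0000, Σ(x)² = 115.0000, Σln z = -15.6702, Σx·ln z = -83.8134.
Normal system: [[115.0000, 23.0000]; [23.0000, 6]]·[k, ln C]ᵀ = [-83.8134, -15.6702]ᵀ.
Δ = 115.0000·6 − (23.0000)² = 161.0000; k = (-83.8134·6 − 23.0000·-15.6702)/161.0000 = -0.88488, ln C = (115.0000·-15.6702 − 23.0000·-83.8134)/161.0000 = 0.78032, so C = exp(0.78032) = 2.18216.

k = -0.885, C = 2.182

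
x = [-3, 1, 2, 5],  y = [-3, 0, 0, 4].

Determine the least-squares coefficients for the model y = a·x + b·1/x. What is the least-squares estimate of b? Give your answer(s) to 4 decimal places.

b = -1.1852

From the data, Σx·x = 39, Σx·1/x = 4, Σ1/x·1/x = 1261/900.
Moment sums: Σx·y = 29, Σ1/x·y = 9/5.
Determinant 39·(1261/900) − 4² = 11593/300.
a = (29·(1261/900) − 4·(9/5))/(11593/300) = 30089/34779; b = (39·(9/5) − 4·29)/(11593/300) = -13740/11593.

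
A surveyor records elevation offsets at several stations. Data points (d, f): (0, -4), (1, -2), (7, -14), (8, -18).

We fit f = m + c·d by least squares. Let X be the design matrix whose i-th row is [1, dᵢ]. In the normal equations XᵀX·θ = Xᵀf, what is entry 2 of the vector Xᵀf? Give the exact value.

Entry 2 ↔ basis d, so (Xᵀf)_{2} = Σᵢ (d)·fᵢ = (0)·(-4) + (1)·(-2) + (7)·(-14) + (8)·(-18) = -244.

-244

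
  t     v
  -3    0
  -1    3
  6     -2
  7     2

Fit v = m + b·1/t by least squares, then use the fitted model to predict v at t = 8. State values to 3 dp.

v̂ = -0.218

Normal-equation sums: Σ1 = 4, Σ1/t = -43/42, Σ1/t·1/t = 2045/1764.
For Mᵀv: Σv = 3, Σ1/t·v = -64/21.
So MᵀM·[m, b]ᵀ = Mᵀv: [[4, -43/42]; [-43/42, 2045/1764]]·[m, b]ᵀ = [3, -64/21]ᵀ.
Determinant 4·(2045/1764) − (-43/42)² = 6331/1764.
m = (3·(2045/1764) − (-43/42)·(-64/21))/(6331/1764) = 631/6331; b = (4·(-64/21) − (-43/42)·3)/(6331/1764) = -16086/6331.
At t = 8: v̂ = (631/6331)·(1) + (-16086/6331)·(1/8) = -5519/25324.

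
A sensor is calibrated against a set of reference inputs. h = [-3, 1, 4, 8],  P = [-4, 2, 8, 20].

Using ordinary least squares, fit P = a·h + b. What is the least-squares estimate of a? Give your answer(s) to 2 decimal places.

a = 2.17

Sums needed: Σh·h = 90, Σh = 10, Σ1 = 4.
And Σh·P = 206, ΣP = 26.
Normal equations: [[90, 10]; [10, 4]]·[a, b]ᵀ = [206, 26]ᵀ.
det = 90·4 − 10² = 260.
a = (206·4 − 10·26)/260 = 141/65; b = (90·26 − 10·206)/260 = 14/13.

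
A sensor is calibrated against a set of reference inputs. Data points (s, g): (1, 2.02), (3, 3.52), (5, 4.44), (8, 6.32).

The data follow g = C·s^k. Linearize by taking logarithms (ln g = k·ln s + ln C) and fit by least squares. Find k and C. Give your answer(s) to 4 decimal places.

k = 0.5340, C = 1.9834

Taking logs, ln g = k·ln s + ln C, so regress ln g on ln s.
XᵀX = [[8.1213, 4.7875]; [4.7875, 4]], rhs = [7.6156, 5.2959]ᵀ  (here Σln s = 4.7875, Σ(ln s)² = 8.1213, Σln g = 5.2959, Σln s·ln g = 7.6156).
Δ = 8.1213·4 − (4.7875)² = 9.5652; k = (7.6156·4 − 4.7875·5.2959)/9.5652 = 0.53403, ln C = (8.1213·5.2959 − 4.7875·7.6156)/9.5652 = 0.68482, so C = exp(0.68482) = 1.98341.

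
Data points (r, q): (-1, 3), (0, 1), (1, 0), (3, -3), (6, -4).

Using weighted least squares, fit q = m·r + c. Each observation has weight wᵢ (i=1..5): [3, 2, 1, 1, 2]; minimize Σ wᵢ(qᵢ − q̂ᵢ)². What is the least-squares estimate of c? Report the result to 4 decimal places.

c = 1.4396

Entries of MᵀWM: Σwᵢ·r·r = 85, Σwᵢ·r = 13, Σwᵢ·1 = 9.
Moment sums: Σwᵢ·r·q = -66, Σwᵢ·q = 0.
det = 85·9 − 13² = 596.
m = ((-66)·9 − 13·0)/596 = -297/298; c = (85·0 − 13·(-66))/596 = 429/298.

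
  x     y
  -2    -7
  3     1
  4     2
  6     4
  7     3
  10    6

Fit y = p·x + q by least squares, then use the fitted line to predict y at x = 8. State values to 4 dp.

ŷ = 5.0200

The normal equations are: 214·p + 28·q = 130;  28·p + 6·q = 9.
(Σx·x = 214, Σx = 28, Σ1 = 6, Σx·y = 130, Σy = 9.)
Eliminating q: 6·(row 1) − 28·(row 2) gives 500·p = 6·130 − 28·9 = 528, so p = 132/125.
Then q = (9 − 28·(132/125))/6 = -857/250.
At x = 8: ŷ = (132/125)·(8) + (-857/250)·(1) = 251/50.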